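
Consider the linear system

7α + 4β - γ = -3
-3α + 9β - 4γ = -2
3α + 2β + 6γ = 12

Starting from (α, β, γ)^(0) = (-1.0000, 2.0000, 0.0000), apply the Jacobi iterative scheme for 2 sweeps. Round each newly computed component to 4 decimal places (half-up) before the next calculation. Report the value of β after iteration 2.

0.0688

Iteration 1:
  α = (-3 - (4)·2.0000 - (-1)·0.0000) / (7) = -1.5714
  β = (-2 - (-3)·-1.0000 - (-4)·0.0000) / (9) = -0.5556
  γ = (12 - (3)·-1.0000 - (2)·2.0000) / (6) = 1.8333
Iteration 2:
  α = (-3 - (4)·-0.5556 - (-1)·1.8333) / (7) = 0.1508
  β = (-2 - (-3)·-1.5714 - (-4)·1.8333) / (9) = 0.0688
  γ = (12 - (3)·-1.5714 - (2)·-0.5556) / (6) = 2.9709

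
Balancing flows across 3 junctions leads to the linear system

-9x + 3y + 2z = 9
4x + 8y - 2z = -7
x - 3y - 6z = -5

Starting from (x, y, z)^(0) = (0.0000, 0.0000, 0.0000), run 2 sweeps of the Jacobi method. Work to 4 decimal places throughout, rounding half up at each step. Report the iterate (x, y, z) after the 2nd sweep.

Iteration 1:
  x = (9 - (3)·0.0000 - (2)·0.0000) / (-9) = -1.0000
  y = (-7 - (4)·0.0000 - (-2)·0.0000) / (8) = -0.8750
  z = (-5 - (1)·0.0000 - (-3)·0.0000) / (-6) = 0.8333
Iteration 2:
  x = (9 - (3)·-0.8750 - (2)·0.8333) / (-9) = -1.1065
  y = (-7 - (4)·-1.0000 - (-2)·0.8333) / (8) = -0.1667
  z = (-5 - (1)·-1.0000 - (-3)·-0.8750) / (-6) = 1.1042

(-1.1065, -0.1667, 1.1042)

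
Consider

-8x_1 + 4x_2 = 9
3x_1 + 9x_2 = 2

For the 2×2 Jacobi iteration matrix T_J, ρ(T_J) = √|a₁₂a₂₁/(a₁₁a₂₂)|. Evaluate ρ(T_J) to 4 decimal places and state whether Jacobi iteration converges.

0.4082

a₁₂a₂₁/(a₁₁a₂₂) = (4)·(3) / ((-8)·(9)) = -0.166667
ρ = √|-0.166667| = √0.166667 = 0.4082
ρ < 1, so Jacobi converges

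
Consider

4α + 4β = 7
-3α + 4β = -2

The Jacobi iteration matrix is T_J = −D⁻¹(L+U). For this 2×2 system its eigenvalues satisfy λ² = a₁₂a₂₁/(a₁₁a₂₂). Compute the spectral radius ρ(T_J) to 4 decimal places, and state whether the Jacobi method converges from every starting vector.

a₁₂a₂₁/(a₁₁a₂₂) = (4)·(-3) / ((4)·(4)) = -0.750000
ρ = √|-0.750000| = √0.750000 = 0.8660
ρ < 1, so Jacobi converges

0.8660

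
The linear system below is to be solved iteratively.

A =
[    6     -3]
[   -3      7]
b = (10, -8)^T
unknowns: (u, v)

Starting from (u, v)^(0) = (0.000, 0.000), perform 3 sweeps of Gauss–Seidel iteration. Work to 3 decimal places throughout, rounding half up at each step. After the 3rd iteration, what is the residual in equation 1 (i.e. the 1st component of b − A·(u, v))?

Iteration 1:
  u = (10 - (-3)·0.000) / (6) = 1.667
  v = (-8 - (-3)·1.667) / (7) = -0.428
Iteration 2:
  u = (10 - (-3)·-0.428) / (6) = 1.453
  v = (-8 - (-3)·1.453) / (7) = -0.520
Iteration 3:
  u = (10 - (-3)·-0.520) / (6) = 1.407
  v = (-8 - (-3)·1.407) / (7) = -0.540
Residual b − A·x = (-0.062, 0.001)

-0.062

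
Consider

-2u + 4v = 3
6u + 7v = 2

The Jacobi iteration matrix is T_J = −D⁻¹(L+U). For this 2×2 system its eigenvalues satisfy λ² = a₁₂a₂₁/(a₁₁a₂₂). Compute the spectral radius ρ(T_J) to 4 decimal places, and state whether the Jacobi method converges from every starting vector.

1.3093

a₁₂a₂₁/(a₁₁a₂₂) = (4)·(6) / ((-2)·(7)) = -1.714286
ρ = √|-1.714286| = √1.714286 = 1.3093
ρ > 1, so Jacobi diverges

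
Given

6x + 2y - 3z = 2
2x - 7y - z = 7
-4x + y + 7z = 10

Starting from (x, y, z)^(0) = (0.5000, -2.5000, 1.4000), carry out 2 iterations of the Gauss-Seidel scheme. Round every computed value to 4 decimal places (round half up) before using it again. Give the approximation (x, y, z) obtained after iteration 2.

Iteration 1:
  x = (2 - (2)·-2.5000 - (-3)·1.4000) / (6) = 1.8667
  y = (7 - (2)·1.8667 - (-1)·1.4000) / (-7) = -0.6667
  z = (10 - (-4)·1.8667 - (1)·-0.6667) / (7) = 2.5905
Iteration 2:
  x = (2 - (2)·-0.6667 - (-3)·2.5905) / (6) = 1.8508
  y = (7 - (2)·1.8508 - (-1)·2.5905) / (-7) = -0.8413
  z = (10 - (-4)·1.8508 - (1)·-0.8413) / (7) = 2.6064

(1.8508, -0.8413, 2.6064)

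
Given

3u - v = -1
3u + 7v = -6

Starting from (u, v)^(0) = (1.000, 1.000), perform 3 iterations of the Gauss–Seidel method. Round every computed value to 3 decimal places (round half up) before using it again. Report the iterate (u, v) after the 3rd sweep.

Iteration 1:
  u = (-1 - (-1)·1.000) / (3) = 0.000
  v = (-6 - (3)·0.000) / (7) = -0.857
Iteration 2:
  u = (-1 - (-1)·-0.857) / (3) = -0.619
  v = (-6 - (3)·-0.619) / (7) = -0.592
Iteration 3:
  u = (-1 - (-1)·-0.592) / (3) = -0.531
  v = (-6 - (3)·-0.531) / (7) = -0.630

(-0.531, -0.630)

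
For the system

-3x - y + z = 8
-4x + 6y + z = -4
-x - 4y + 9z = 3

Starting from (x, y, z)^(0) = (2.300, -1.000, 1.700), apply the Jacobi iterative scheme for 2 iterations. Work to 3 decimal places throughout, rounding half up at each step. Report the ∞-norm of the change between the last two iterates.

Iteration 1:
  x = (8 - (-1)·-1.000 - (1)·1.700) / (-3) = -1.767
  y = (-4 - (-4)·2.300 - (1)·1.700) / (6) = 0.583
  z = (3 - (-1)·2.300 - (-4)·-1.000) / (9) = 0.144
Iteration 2:
  x = (8 - (-1)·0.583 - (1)·0.144) / (-3) = -2.813
  y = (-4 - (-4)·-1.767 - (1)·0.144) / (6) = -1.869
  z = (3 - (-1)·-1.767 - (-4)·0.583) / (9) = 0.396
Change: (-1.046, -2.452, 0.252) → max |·| = 2.452

2.452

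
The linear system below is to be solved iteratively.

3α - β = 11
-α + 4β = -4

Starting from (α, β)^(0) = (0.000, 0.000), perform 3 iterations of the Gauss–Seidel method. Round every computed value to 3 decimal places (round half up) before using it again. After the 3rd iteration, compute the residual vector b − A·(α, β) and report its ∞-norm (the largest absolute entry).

0.002

Iteration 1:
  α = (11 - (-1)·0.000) / (3) = 3.667
  β = (-4 - (-1)·3.667) / (4) = -0.083
Iteration 2:
  α = (11 - (-1)·-0.083) / (3) = 3.639
  β = (-4 - (-1)·3.639) / (4) = -0.090
Iteration 3:
  α = (11 - (-1)·-0.090) / (3) = 3.637
  β = (-4 - (-1)·3.637) / (4) = -0.091
Residual b − A·x = (-0.002, 0.001); ∞-norm = 0.002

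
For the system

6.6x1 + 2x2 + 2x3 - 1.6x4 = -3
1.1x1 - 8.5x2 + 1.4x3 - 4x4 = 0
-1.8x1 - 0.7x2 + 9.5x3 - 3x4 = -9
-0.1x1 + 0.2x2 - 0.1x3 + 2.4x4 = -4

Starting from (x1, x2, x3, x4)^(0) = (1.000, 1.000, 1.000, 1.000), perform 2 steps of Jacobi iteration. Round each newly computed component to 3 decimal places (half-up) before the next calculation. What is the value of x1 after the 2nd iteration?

Iteration 1:
  x1 = (-3 - (2)·1.000 - (2)·1.000 - (-1.6)·1.000) / (6.6) = -0.818
  x2 = (0 - (1.1)·1.000 - (1.4)·1.000 - (-4)·1.000) / (-8.5) = -0.176
  x3 = (-9 - (-1.8)·1.000 - (-0.7)·1.000 - (-3)·1.000) / (9.5) = -0.368
  x4 = (-4 - (-0.1)·1.000 - (0.2)·1.000 - (-0.1)·1.000) / (2.4) = -1.667
Iteration 2:
  x1 = (-3 - (2)·-0.176 - (2)·-0.368 - (-1.6)·-1.667) / (6.6) = -0.694
  x2 = (0 - (1.1)·-0.818 - (1.4)·-0.368 - (-4)·-1.667) / (-8.5) = 0.618
  x3 = (-9 - (-1.8)·-0.818 - (-0.7)·-0.176 - (-3)·-1.667) / (9.5) = -1.642
  x4 = (-4 - (-0.1)·-0.818 - (0.2)·-0.176 - (-0.1)·-0.368) / (2.4) = -1.701

-0.694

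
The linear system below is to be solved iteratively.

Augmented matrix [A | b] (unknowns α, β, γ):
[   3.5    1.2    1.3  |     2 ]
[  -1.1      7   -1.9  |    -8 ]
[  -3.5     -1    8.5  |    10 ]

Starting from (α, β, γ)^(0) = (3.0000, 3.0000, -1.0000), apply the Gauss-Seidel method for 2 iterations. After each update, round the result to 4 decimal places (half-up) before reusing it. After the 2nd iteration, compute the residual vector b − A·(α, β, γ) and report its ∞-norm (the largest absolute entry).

1.3120

Iteration 1:
  α = (2 - (1.2)·3.0000 - (1.3)·-1.0000) / (3.5) = -0.0857
  β = (-8 - (-1.1)·-0.0857 - (-1.9)·-1.0000) / (7) = -1.4278
  γ = (10 - (-3.5)·-0.0857 - (-1)·-1.4278) / (8.5) = 0.9732
Iteration 2:
  α = (2 - (1.2)·-1.4278 - (1.3)·0.9732) / (3.5) = 0.6995
  β = (-8 - (-1.1)·0.6995 - (-1.9)·0.9732) / (7) = -0.7688
  γ = (10 - (-3.5)·0.6995 - (-1)·-0.7688) / (8.5) = 1.3741
Residual b − A·x = (-1.3120, 0.7618, -0.0004); ∞-norm = 1.3120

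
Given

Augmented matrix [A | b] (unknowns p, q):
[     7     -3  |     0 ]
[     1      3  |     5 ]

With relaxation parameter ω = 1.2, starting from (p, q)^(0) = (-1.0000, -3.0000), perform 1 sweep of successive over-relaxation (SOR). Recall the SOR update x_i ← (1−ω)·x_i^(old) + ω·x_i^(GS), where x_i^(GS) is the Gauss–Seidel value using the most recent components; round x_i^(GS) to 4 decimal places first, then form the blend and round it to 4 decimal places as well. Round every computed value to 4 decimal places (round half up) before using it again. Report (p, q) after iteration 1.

Iteration 1:
  p: GS value = (0 - (-3)·-3.0000) / (7) = -1.2857;  p ← (1−ω)·-1.0000 + ω·-1.2857 = -1.3428
  q: GS value = (5 - (1)·-1.3428) / (3) = 2.1143;  q ← (1−ω)·-3.0000 + ω·2.1143 = 3.1372

(-1.3428, 3.1372)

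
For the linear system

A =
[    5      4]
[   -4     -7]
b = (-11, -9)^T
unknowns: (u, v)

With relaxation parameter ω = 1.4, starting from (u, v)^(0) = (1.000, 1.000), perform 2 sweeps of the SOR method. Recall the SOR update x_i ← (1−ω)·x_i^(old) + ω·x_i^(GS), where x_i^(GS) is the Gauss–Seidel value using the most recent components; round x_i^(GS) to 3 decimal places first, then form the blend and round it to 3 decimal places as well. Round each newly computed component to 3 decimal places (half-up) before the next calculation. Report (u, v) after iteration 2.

(-6.930, 5.312)

Iteration 1:
  u: GS value = (-11 - (4)·1.000) / (5) = -3.000;  u ← (1−ω)·1.000 + ω·-3.000 = -4.600
  v: GS value = (-9 - (-4)·-4.600) / (-7) = 3.914;  v ← (1−ω)·1.000 + ω·3.914 = 5.080
Iteration 2:
  u: GS value = (-11 - (4)·5.080) / (5) = -6.264;  u ← (1−ω)·-4.600 + ω·-6.264 = -6.930
  v: GS value = (-9 - (-4)·-6.930) / (-7) = 5.246;  v ← (1−ω)·5.080 + ω·5.246 = 5.312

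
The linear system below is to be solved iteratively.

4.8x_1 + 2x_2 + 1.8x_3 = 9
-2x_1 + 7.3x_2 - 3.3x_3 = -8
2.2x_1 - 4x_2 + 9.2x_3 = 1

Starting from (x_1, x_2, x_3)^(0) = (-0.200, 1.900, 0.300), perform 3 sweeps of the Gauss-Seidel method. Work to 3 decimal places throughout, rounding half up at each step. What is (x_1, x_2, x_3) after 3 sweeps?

(2.420, -0.763, -0.802)

Iteration 1:
  x_1 = (9 - (2)·1.900 - (1.8)·0.300) / (4.8) = 0.971
  x_2 = (-8 - (-2)·0.971 - (-3.3)·0.300) / (7.3) = -0.694
  x_3 = (1 - (2.2)·0.971 - (-4)·-0.694) / (9.2) = -0.425
Iteration 2:
  x_1 = (9 - (2)·-0.694 - (1.8)·-0.425) / (4.8) = 2.324
  x_2 = (-8 - (-2)·2.324 - (-3.3)·-0.425) / (7.3) = -0.651
  x_3 = (1 - (2.2)·2.324 - (-4)·-0.651) / (9.2) = -0.730
Iteration 3:
  x_1 = (9 - (2)·-0.651 - (1.8)·-0.730) / (4.8) = 2.420
  x_2 = (-8 - (-2)·2.420 - (-3.3)·-0.730) / (7.3) = -0.763
  x_3 = (1 - (2.2)·2.420 - (-4)·-0.763) / (9.2) = -0.802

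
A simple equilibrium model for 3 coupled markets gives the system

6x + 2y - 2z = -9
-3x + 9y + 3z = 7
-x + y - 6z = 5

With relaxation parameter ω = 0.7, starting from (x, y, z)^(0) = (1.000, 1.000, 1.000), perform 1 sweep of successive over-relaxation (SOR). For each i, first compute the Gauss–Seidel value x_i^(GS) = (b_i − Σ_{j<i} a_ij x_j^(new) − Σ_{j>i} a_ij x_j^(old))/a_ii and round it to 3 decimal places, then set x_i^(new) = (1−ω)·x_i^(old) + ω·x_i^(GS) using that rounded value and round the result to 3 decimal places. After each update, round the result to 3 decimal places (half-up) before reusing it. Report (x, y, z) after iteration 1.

Iteration 1:
  x: GS value = (-9 - (2)·1.000 - (-2)·1.000) / (6) = -1.500;  x ← (1−ω)·1.000 + ω·-1.500 = -0.750
  y: GS value = (7 - (-3)·-0.750 - (3)·1.000) / (9) = 0.194;  y ← (1−ω)·1.000 + ω·0.194 = 0.436
  z: GS value = (5 - (-1)·-0.750 - (1)·0.436) / (-6) = -0.636;  z ← (1−ω)·1.000 + ω·-0.636 = -0.145

(-0.750, 0.436, -0.145)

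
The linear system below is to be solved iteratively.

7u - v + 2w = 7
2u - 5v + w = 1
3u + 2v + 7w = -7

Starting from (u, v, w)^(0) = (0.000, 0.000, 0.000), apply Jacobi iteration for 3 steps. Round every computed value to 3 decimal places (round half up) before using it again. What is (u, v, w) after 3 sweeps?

Iteration 1:
  u = (7 - (-1)·0.000 - (2)·0.000) / (7) = 1.000
  v = (1 - (2)·0.000 - (1)·0.000) / (-5) = -0.200
  w = (-7 - (3)·0.000 - (2)·0.000) / (7) = -1.000
Iteration 2:
  u = (7 - (-1)·-0.200 - (2)·-1.000) / (7) = 1.257
  v = (1 - (2)·1.000 - (1)·-1.000) / (-5) = 0.000
  w = (-7 - (3)·1.000 - (2)·-0.200) / (7) = -1.371
Iteration 3:
  u = (7 - (-1)·0.000 - (2)·-1.371) / (7) = 1.392
  v = (1 - (2)·1.257 - (1)·-1.371) / (-5) = 0.029
  w = (-7 - (3)·1.257 - (2)·0.000) / (7) = -1.539

(1.392, 0.029, -1.539)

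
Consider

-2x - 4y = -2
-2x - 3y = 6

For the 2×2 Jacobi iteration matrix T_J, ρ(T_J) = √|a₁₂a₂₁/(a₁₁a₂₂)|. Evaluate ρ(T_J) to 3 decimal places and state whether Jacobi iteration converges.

a₁₂a₂₁/(a₁₁a₂₂) = (-4)·(-2) / ((-2)·(-3)) = 1.333333
ρ = √|1.333333| = √1.333333 = 1.155
ρ > 1, so Jacobi diverges

1.155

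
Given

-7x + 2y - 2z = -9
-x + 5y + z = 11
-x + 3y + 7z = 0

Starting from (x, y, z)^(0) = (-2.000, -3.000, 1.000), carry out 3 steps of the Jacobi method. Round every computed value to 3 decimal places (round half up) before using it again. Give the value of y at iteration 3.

2.624

Iteration 1:
  x = (-9 - (2)·-3.000 - (-2)·1.000) / (-7) = 0.143
  y = (11 - (-1)·-2.000 - (1)·1.000) / (5) = 1.600
  z = (0 - (-1)·-2.000 - (3)·-3.000) / (7) = 1.000
Iteration 2:
  x = (-9 - (2)·1.600 - (-2)·1.000) / (-7) = 1.457
  y = (11 - (-1)·0.143 - (1)·1.000) / (5) = 2.029
  z = (0 - (-1)·0.143 - (3)·1.600) / (7) = -0.665
Iteration 3:
  x = (-9 - (2)·2.029 - (-2)·-0.665) / (-7) = 2.055
  y = (11 - (-1)·1.457 - (1)·-0.665) / (5) = 2.624
  z = (0 - (-1)·1.457 - (3)·2.029) / (7) = -0.661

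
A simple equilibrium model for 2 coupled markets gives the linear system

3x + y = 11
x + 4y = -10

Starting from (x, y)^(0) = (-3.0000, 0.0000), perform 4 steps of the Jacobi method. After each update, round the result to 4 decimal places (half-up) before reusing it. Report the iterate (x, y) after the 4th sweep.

(4.8542, -3.7014)

Iteration 1:
  x = (11 - (1)·0.0000) / (3) = 3.6667
  y = (-10 - (1)·-3.0000) / (4) = -1.7500
Iteration 2:
  x = (11 - (1)·-1.7500) / (3) = 4.2500
  y = (-10 - (1)·3.6667) / (4) = -3.4167
Iteration 3:
  x = (11 - (1)·-3.4167) / (3) = 4.8056
  y = (-10 - (1)·4.2500) / (4) = -3.5625
Iteration 4:
  x = (11 - (1)·-3.5625) / (3) = 4.8542
  y = (-10 - (1)·4.8056) / (4) = -3.7014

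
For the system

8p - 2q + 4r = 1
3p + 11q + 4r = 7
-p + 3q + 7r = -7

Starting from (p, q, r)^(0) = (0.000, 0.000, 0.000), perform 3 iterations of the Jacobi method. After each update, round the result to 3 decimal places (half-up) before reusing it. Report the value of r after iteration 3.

-1.302

Iteration 1:
  p = (1 - (-2)·0.000 - (4)·0.000) / (8) = 0.125
  q = (7 - (3)·0.000 - (4)·0.000) / (11) = 0.636
  r = (-7 - (-1)·0.000 - (3)·0.000) / (7) = -1.000
Iteration 2:
  p = (1 - (-2)·0.636 - (4)·-1.000) / (8) = 0.784
  q = (7 - (3)·0.125 - (4)·-1.000) / (11) = 0.966
  r = (-7 - (-1)·0.125 - (3)·0.636) / (7) = -1.255
Iteration 3:
  p = (1 - (-2)·0.966 - (4)·-1.255) / (8) = 0.994
  q = (7 - (3)·0.784 - (4)·-1.255) / (11) = 0.879
  r = (-7 - (-1)·0.784 - (3)·0.966) / (7) = -1.302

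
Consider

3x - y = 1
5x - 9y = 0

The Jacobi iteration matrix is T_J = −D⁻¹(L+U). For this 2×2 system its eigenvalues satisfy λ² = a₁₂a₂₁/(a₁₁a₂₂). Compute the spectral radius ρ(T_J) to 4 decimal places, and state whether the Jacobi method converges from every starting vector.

a₁₂a₂₁/(a₁₁a₂₂) = (-1)·(5) / ((3)·(-9)) = 0.185185
ρ = √|0.185185| = √0.185185 = 0.4303
ρ < 1, so Jacobi converges

0.4303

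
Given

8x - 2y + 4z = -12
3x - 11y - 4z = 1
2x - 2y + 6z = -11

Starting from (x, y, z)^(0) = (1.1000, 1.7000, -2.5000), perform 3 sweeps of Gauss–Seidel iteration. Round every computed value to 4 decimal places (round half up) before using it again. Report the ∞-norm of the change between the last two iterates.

0.1516

Iteration 1:
  x = (-12 - (-2)·1.7000 - (4)·-2.5000) / (8) = 0.1750
  y = (1 - (3)·0.1750 - (-4)·-2.5000) / (-11) = 0.8659
  z = (-11 - (2)·0.1750 - (-2)·0.8659) / (6) = -1.6030
Iteration 2:
  x = (-12 - (-2)·0.8659 - (4)·-1.6030) / (8) = -0.4820
  y = (1 - (3)·-0.4820 - (-4)·-1.6030) / (-11) = 0.3605
  z = (-11 - (2)·-0.4820 - (-2)·0.3605) / (6) = -1.5525
Iteration 3:
  x = (-12 - (-2)·0.3605 - (4)·-1.5525) / (8) = -0.6336
  y = (1 - (3)·-0.6336 - (-4)·-1.5525) / (-11) = 0.3008
  z = (-11 - (2)·-0.6336 - (-2)·0.3008) / (6) = -1.5219
Change: (-0.1516, -0.0597, 0.0306) → max |·| = 0.1516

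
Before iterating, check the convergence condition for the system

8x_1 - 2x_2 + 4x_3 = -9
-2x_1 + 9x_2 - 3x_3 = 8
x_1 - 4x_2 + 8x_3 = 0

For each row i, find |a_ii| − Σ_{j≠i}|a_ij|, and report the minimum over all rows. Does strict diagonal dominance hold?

2

row 1: |8| − (2+4) = 2
row 2: |9| − (2+3) = 4
row 3: |8| − (1+4) = 3
minimum over rows = 2 → strictly diagonally dominant (convergence guaranteed)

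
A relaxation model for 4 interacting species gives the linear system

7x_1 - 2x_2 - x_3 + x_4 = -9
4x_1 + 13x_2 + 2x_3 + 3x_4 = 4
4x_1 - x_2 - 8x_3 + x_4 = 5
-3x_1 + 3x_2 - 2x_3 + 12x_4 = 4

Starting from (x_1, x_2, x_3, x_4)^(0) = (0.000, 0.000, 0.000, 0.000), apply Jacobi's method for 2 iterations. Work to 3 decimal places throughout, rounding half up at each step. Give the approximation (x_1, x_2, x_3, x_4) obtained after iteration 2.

Iteration 1:
  x_1 = (-9 - (-2)·0.000 - (-1)·0.000 - (1)·0.000) / (7) = -1.286
  x_2 = (4 - (4)·0.000 - (2)·0.000 - (3)·0.000) / (13) = 0.308
  x_3 = (5 - (4)·0.000 - (-1)·0.000 - (1)·0.000) / (-8) = -0.625
  x_4 = (4 - (-3)·0.000 - (3)·0.000 - (-2)·0.000) / (12) = 0.333
Iteration 2:
  x_1 = (-9 - (-2)·0.308 - (-1)·-0.625 - (1)·0.333) / (7) = -1.335
  x_2 = (4 - (4)·-1.286 - (2)·-0.625 - (3)·0.333) / (13) = 0.723
  x_3 = (5 - (4)·-1.286 - (-1)·0.308 - (1)·0.333) / (-8) = -1.265
  x_4 = (4 - (-3)·-1.286 - (3)·0.308 - (-2)·-0.625) / (12) = -0.169

(-1.335, 0.723, -1.265, -0.169)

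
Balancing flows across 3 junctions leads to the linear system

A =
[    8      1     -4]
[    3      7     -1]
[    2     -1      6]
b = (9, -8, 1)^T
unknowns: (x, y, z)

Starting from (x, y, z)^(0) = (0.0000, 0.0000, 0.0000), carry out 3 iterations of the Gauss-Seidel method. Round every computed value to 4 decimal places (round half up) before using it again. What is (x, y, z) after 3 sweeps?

(1.0968, -1.6809, -0.4791)

Iteration 1:
  x = (9 - (1)·0.0000 - (-4)·0.0000) / (8) = 1.1250
  y = (-8 - (3)·1.1250 - (-1)·0.0000) / (7) = -1.6250
  z = (1 - (2)·1.1250 - (-1)·-1.6250) / (6) = -0.4792
Iteration 2:
  x = (9 - (1)·-1.6250 - (-4)·-0.4792) / (8) = 1.0885
  y = (-8 - (3)·1.0885 - (-1)·-0.4792) / (7) = -1.6778
  z = (1 - (2)·1.0885 - (-1)·-1.6778) / (6) = -0.4758
Iteration 3:
  x = (9 - (1)·-1.6778 - (-4)·-0.4758) / (8) = 1.0968
  y = (-8 - (3)·1.0968 - (-1)·-0.4758) / (7) = -1.6809
  z = (1 - (2)·1.0968 - (-1)·-1.6809) / (6) = -0.4791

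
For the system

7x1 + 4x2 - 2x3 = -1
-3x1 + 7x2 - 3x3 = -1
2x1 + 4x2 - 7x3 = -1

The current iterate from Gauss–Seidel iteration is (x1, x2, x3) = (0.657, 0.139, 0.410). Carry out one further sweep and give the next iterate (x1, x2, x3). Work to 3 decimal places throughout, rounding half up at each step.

One sweep:
  x1 = (-1 - (4)·0.139 - (-2)·0.410) / (7) = -0.105
  x2 = (-1 - (-3)·-0.105 - (-3)·0.410) / (7) = -0.012
  x3 = (-1 - (2)·-0.105 - (4)·-0.012) / (-7) = 0.106

(-0.105, -0.012, 0.106)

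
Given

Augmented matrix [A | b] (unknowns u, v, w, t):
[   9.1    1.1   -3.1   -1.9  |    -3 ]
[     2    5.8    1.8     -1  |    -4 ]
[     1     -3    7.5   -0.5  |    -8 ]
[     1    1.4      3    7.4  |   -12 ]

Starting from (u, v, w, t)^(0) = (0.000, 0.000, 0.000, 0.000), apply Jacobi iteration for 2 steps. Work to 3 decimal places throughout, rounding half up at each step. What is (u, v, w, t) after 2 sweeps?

Iteration 1:
  u = (-3 - (1.1)·0.000 - (-3.1)·0.000 - (-1.9)·0.000) / (9.1) = -0.330
  v = (-4 - (2)·0.000 - (1.8)·0.000 - (-1)·0.000) / (5.8) = -0.690
  w = (-8 - (1)·0.000 - (-3)·0.000 - (-0.5)·0.000) / (7.5) = -1.067
  t = (-12 - (1)·0.000 - (1.4)·0.000 - (3)·0.000) / (7.4) = -1.622
Iteration 2:
  u = (-3 - (1.1)·-0.690 - (-3.1)·-1.067 - (-1.9)·-1.622) / (9.1) = -0.948
  v = (-4 - (2)·-0.330 - (1.8)·-1.067 - (-1)·-1.622) / (5.8) = -0.524
  w = (-8 - (1)·-0.330 - (-3)·-0.690 - (-0.5)·-1.622) / (7.5) = -1.407
  t = (-12 - (1)·-0.330 - (1.4)·-0.690 - (3)·-1.067) / (7.4) = -1.014

(-0.948, -0.524, -1.407, -1.014)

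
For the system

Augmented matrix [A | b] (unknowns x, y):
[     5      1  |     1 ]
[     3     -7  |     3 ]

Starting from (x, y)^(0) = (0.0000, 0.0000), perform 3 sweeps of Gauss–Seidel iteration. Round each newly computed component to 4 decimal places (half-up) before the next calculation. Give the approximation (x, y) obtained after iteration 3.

Iteration 1:
  x = (1 - (1)·0.0000) / (5) = 0.2000
  y = (3 - (3)·0.2000) / (-7) = -0.3429
Iteration 2:
  x = (1 - (1)·-0.3429) / (5) = 0.2686
  y = (3 - (3)·0.2686) / (-7) = -0.3135
Iteration 3:
  x = (1 - (1)·-0.3135) / (5) = 0.2627
  y = (3 - (3)·0.2627) / (-7) = -0.3160

(0.2627, -0.3160)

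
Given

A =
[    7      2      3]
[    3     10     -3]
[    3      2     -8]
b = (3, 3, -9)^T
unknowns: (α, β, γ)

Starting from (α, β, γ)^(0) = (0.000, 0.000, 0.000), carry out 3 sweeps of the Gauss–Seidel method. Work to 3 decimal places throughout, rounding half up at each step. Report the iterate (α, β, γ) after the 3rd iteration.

Iteration 1:
  α = (3 - (2)·0.000 - (3)·0.000) / (7) = 0.429
  β = (3 - (3)·0.429 - (-3)·0.000) / (10) = 0.171
  γ = (-9 - (3)·0.429 - (2)·0.171) / (-8) = 1.329
Iteration 2:
  α = (3 - (2)·0.171 - (3)·1.329) / (7) = -0.190
  β = (3 - (3)·-0.190 - (-3)·1.329) / (10) = 0.756
  γ = (-9 - (3)·-0.190 - (2)·0.756) / (-8) = 1.243
Iteration 3:
  α = (3 - (2)·0.756 - (3)·1.243) / (7) = -0.320
  β = (3 - (3)·-0.320 - (-3)·1.243) / (10) = 0.769
  γ = (-9 - (3)·-0.320 - (2)·0.769) / (-8) = 1.197

(-0.320, 0.769, 1.197)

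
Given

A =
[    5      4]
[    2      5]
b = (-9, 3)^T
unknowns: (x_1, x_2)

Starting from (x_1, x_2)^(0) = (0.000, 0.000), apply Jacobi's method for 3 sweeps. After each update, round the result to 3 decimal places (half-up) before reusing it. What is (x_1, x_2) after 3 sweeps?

(-2.856, 1.512)

Iteration 1:
  x_1 = (-9 - (4)·0.000) / (5) = -1.800
  x_2 = (3 - (2)·0.000) / (5) = 0.600
Iteration 2:
  x_1 = (-9 - (4)·0.600) / (5) = -2.280
  x_2 = (3 - (2)·-1.800) / (5) = 1.320
Iteration 3:
  x_1 = (-9 - (4)·1.320) / (5) = -2.856
  x_2 = (3 - (2)·-2.280) / (5) = 1.512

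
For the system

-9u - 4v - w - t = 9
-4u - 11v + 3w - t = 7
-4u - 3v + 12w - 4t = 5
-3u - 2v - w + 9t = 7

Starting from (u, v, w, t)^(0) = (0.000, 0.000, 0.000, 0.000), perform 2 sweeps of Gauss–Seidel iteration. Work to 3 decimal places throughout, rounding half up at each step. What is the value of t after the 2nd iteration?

Iteration 1:
  u = (9 - (-4)·0.000 - (-1)·0.000 - (-1)·0.000) / (-9) = -1.000
  v = (7 - (-4)·-1.000 - (3)·0.000 - (-1)·0.000) / (-11) = -0.273
  w = (5 - (-4)·-1.000 - (-3)·-0.273 - (-4)·0.000) / (12) = 0.015
  t = (7 - (-3)·-1.000 - (-2)·-0.273 - (-1)·0.015) / (9) = 0.385
Iteration 2:
  u = (9 - (-4)·-0.273 - (-1)·0.015 - (-1)·0.385) / (-9) = -0.923
  v = (7 - (-4)·-0.923 - (3)·0.015 - (-1)·0.385) / (-11) = -0.332
  w = (5 - (-4)·-0.923 - (-3)·-0.332 - (-4)·0.385) / (12) = 0.154
  t = (7 - (-3)·-0.923 - (-2)·-0.332 - (-1)·0.154) / (9) = 0.413

0.413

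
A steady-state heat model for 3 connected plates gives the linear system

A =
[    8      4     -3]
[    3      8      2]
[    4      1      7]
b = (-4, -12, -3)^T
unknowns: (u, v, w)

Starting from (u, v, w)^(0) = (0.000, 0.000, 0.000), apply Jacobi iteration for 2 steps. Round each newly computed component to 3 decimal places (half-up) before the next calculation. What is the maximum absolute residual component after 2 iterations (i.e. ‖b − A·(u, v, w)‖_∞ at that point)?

Iteration 1:
  u = (-4 - (4)·0.000 - (-3)·0.000) / (8) = -0.500
  v = (-12 - (3)·0.000 - (2)·0.000) / (8) = -1.500
  w = (-3 - (4)·0.000 - (1)·0.000) / (7) = -0.429
Iteration 2:
  u = (-4 - (4)·-1.500 - (-3)·-0.429) / (8) = 0.089
  v = (-12 - (3)·-0.500 - (2)·-0.429) / (8) = -1.205
  w = (-3 - (4)·-0.500 - (1)·-1.500) / (7) = 0.071
Residual b − A·x = (0.321, -2.769, -2.648); ∞-norm = 2.769

2.769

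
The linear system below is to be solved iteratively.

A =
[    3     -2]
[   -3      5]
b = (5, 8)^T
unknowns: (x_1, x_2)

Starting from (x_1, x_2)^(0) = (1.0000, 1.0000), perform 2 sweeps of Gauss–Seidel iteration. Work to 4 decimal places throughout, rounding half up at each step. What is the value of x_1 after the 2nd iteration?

3.6667

Iteration 1:
  x_1 = (5 - (-2)·1.0000) / (3) = 2.3333
  x_2 = (8 - (-3)·2.3333) / (5) = 3.0000
Iteration 2:
  x_1 = (5 - (-2)·3.0000) / (3) = 3.6667
  x_2 = (8 - (-3)·3.6667) / (5) = 3.8000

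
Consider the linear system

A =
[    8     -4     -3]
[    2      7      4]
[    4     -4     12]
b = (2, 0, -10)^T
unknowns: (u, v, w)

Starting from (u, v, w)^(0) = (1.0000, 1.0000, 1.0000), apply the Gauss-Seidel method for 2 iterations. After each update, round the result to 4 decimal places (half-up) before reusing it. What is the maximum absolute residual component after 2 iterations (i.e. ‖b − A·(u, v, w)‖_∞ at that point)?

11.7414

Iteration 1:
  u = (2 - (-4)·1.0000 - (-3)·1.0000) / (8) = 1.1250
  v = (0 - (2)·1.1250 - (4)·1.0000) / (7) = -0.8929
  w = (-10 - (4)·1.1250 - (-4)·-0.8929) / (12) = -1.5060
Iteration 2:
  u = (2 - (-4)·-0.8929 - (-3)·-1.5060) / (8) = -0.7612
  v = (0 - (2)·-0.7612 - (4)·-1.5060) / (7) = 1.0781
  w = (-10 - (4)·-0.7612 - (-4)·1.0781) / (12) = -0.2202
Residual b − A·x = (11.7414, -5.1435, -0.0004); ∞-norm = 11.7414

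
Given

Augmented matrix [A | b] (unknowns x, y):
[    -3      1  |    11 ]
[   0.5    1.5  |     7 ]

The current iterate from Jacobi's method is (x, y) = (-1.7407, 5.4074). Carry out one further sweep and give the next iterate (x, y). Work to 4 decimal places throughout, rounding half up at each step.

(-1.8642, 5.2469)

One sweep:
  x = (11 - (1)·5.4074) / (-3) = -1.8642
  y = (7 - (0.5)·-1.7407) / (1.5) = 5.2469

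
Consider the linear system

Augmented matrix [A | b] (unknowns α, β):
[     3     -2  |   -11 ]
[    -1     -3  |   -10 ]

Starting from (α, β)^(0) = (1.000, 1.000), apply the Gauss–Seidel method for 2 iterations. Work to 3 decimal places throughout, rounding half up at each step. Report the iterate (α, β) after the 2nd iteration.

(-0.778, 3.593)

Iteration 1:
  α = (-11 - (-2)·1.000) / (3) = -3.000
  β = (-10 - (-1)·-3.000) / (-3) = 4.333
Iteration 2:
  α = (-11 - (-2)·4.333) / (3) = -0.778
  β = (-10 - (-1)·-0.778) / (-3) = 3.593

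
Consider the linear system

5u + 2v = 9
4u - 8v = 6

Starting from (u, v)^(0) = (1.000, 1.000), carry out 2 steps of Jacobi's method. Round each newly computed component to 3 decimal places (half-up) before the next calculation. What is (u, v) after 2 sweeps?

Iteration 1:
  u = (9 - (2)·1.000) / (5) = 1.400
  v = (6 - (4)·1.000) / (-8) = -0.250
Iteration 2:
  u = (9 - (2)·-0.250) / (5) = 1.900
  v = (6 - (4)·1.400) / (-8) = -0.050

(1.900, -0.050)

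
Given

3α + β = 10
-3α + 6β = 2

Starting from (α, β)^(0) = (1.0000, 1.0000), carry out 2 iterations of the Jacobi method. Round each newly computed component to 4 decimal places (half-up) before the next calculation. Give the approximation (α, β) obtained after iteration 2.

(3.0556, 1.8333)

Iteration 1:
  α = (10 - (1)·1.0000) / (3) = 3.0000
  β = (2 - (-3)·1.0000) / (6) = 0.8333
Iteration 2:
  α = (10 - (1)·0.8333) / (3) = 3.0556
  β = (2 - (-3)·3.0000) / (6) = 1.8333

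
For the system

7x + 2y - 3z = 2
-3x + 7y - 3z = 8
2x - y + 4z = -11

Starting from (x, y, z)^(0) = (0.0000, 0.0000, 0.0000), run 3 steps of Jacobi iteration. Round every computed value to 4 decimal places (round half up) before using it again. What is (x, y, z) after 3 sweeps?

Iteration 1:
  x = (2 - (2)·0.0000 - (-3)·0.0000) / (7) = 0.2857
  y = (8 - (-3)·0.0000 - (-3)·0.0000) / (7) = 1.1429
  z = (-11 - (2)·0.0000 - (-1)·0.0000) / (4) = -2.7500
Iteration 2:
  x = (2 - (2)·1.1429 - (-3)·-2.7500) / (7) = -1.2194
  y = (8 - (-3)·0.2857 - (-3)·-2.7500) / (7) = 0.0867
  z = (-11 - (2)·0.2857 - (-1)·1.1429) / (4) = -2.6071
Iteration 3:
  x = (2 - (2)·0.0867 - (-3)·-2.6071) / (7) = -0.8564
  y = (8 - (-3)·-1.2194 - (-3)·-2.6071) / (7) = -0.4971
  z = (-11 - (2)·-1.2194 - (-1)·0.0867) / (4) = -2.1186

(-0.8564, -0.4971, -2.1186)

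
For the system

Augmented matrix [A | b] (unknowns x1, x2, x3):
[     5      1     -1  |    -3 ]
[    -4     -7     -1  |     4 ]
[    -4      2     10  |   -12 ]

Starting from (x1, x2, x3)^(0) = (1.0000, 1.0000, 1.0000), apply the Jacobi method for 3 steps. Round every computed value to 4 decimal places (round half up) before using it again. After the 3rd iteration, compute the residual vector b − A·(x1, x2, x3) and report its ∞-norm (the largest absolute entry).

Iteration 1:
  x1 = (-3 - (1)·1.0000 - (-1)·1.0000) / (5) = -0.6000
  x2 = (4 - (-4)·1.0000 - (-1)·1.0000) / (-7) = -1.2857
  x3 = (-12 - (-4)·1.0000 - (2)·1.0000) / (10) = -1.0000
Iteration 2:
  x1 = (-3 - (1)·-1.2857 - (-1)·-1.0000) / (5) = -0.5429
  x2 = (4 - (-4)·-0.6000 - (-1)·-1.0000) / (-7) = -0.0857
  x3 = (-12 - (-4)·-0.6000 - (2)·-1.2857) / (10) = -1.1829
Iteration 3:
  x1 = (-3 - (1)·-0.0857 - (-1)·-1.1829) / (5) = -0.8194
  x2 = (4 - (-4)·-0.5429 - (-1)·-1.1829) / (-7) = -0.0922
  x3 = (-12 - (-4)·-0.5429 - (2)·-0.0857) / (10) = -1.4000
Residual b − A·x = (-0.2108, -1.3230, -1.0932); ∞-norm = 1.3230

1.3230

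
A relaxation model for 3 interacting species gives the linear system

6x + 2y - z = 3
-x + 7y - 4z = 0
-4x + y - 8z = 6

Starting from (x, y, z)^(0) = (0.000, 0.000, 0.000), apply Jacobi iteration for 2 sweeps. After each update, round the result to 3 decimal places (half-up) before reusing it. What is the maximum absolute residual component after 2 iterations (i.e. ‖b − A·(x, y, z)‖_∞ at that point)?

1.126

Iteration 1:
  x = (3 - (2)·0.000 - (-1)·0.000) / (6) = 0.500
  y = (0 - (-1)·0.000 - (-4)·0.000) / (7) = 0.000
  z = (6 - (-4)·0.000 - (1)·0.000) / (-8) = -0.750
Iteration 2:
  x = (3 - (2)·0.000 - (-1)·-0.750) / (6) = 0.375
  y = (0 - (-1)·0.500 - (-4)·-0.750) / (7) = -0.357
  z = (6 - (-4)·0.500 - (1)·0.000) / (-8) = -1.000
Residual b − A·x = (0.464, -1.126, -0.143); ∞-norm = 1.126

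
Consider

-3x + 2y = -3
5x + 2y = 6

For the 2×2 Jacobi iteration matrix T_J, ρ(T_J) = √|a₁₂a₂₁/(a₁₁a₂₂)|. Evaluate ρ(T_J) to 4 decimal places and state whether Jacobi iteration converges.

1.2910

a₁₂a₂₁/(a₁₁a₂₂) = (2)·(5) / ((-3)·(2)) = -1.666667
ρ = √|-1.666667| = √1.666667 = 1.2910
ρ > 1, so Jacobi diverges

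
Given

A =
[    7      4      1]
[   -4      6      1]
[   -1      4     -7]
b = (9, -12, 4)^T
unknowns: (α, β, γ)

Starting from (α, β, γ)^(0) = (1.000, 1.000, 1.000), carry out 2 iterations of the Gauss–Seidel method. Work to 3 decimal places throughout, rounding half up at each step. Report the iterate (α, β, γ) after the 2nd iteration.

(2.545, -0.024, -0.949)

Iteration 1:
  α = (9 - (4)·1.000 - (1)·1.000) / (7) = 0.571
  β = (-12 - (-4)·0.571 - (1)·1.000) / (6) = -1.786
  γ = (4 - (-1)·0.571 - (4)·-1.786) / (-7) = -1.674
Iteration 2:
  α = (9 - (4)·-1.786 - (1)·-1.674) / (7) = 2.545
  β = (-12 - (-4)·2.545 - (1)·-1.674) / (6) = -0.024
  γ = (4 - (-1)·2.545 - (4)·-0.024) / (-7) = -0.949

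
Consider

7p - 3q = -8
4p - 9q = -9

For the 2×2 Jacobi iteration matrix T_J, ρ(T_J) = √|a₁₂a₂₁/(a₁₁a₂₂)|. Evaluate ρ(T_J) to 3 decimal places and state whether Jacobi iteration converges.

0.436

a₁₂a₂₁/(a₁₁a₂₂) = (-3)·(4) / ((7)·(-9)) = 0.190476
ρ = √|0.190476| = √0.190476 = 0.436
ρ < 1, so Jacobi converges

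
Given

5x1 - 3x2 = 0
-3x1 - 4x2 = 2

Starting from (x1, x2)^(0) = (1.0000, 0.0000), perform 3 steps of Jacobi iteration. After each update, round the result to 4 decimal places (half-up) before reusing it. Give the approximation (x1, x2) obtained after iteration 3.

Iteration 1:
  x1 = (0 - (-3)·0.0000) / (5) = 0.0000
  x2 = (2 - (-3)·1.0000) / (-4) = -1.2500
Iteration 2:
  x1 = (0 - (-3)·-1.2500) / (5) = -0.7500
  x2 = (2 - (-3)·0.0000) / (-4) = -0.5000
Iteration 3:
  x1 = (0 - (-3)·-0.5000) / (5) = -0.3000
  x2 = (2 - (-3)·-0.7500) / (-4) = 0.0625

(-0.3000, 0.0625)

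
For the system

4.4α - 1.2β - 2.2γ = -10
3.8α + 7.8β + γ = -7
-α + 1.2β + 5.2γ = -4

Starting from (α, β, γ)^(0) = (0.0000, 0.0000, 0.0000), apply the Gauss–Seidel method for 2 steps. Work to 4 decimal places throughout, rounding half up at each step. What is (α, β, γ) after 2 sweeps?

(-2.8429, 0.6484, -1.4656)

Iteration 1:
  α = (-10 - (-1.2)·0.0000 - (-2.2)·0.0000) / (4.4) = -2.2727
  β = (-7 - (3.8)·-2.2727 - (1)·0.0000) / (7.8) = 0.2098
  γ = (-4 - (-1)·-2.2727 - (1.2)·0.2098) / (5.2) = -1.2547
Iteration 2:
  α = (-10 - (-1.2)·0.2098 - (-2.2)·-1.2547) / (4.4) = -2.8429
  β = (-7 - (3.8)·-2.8429 - (1)·-1.2547) / (7.8) = 0.6484
  γ = (-4 - (-1)·-2.8429 - (1.2)·0.6484) / (5.2) = -1.4656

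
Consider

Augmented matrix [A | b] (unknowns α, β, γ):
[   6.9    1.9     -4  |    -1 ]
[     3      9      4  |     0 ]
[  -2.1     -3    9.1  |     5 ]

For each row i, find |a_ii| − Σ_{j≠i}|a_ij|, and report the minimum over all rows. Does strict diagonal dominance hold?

1

row 1: |6.9| − (1.9+4) = 1
row 2: |9| − (3+4) = 2
row 3: |9.1| − (2.1+3) = 4
minimum over rows = 1 → strictly diagonally dominant (convergence guaranteed)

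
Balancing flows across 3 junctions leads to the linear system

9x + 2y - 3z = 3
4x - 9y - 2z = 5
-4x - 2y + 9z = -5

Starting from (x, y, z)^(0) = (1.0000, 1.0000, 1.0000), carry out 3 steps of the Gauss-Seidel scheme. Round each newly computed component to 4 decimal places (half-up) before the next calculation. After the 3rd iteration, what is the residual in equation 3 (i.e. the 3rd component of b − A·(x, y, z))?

Iteration 1:
  x = (3 - (2)·1.0000 - (-3)·1.0000) / (9) = 0.4444
  y = (5 - (4)·0.4444 - (-2)·1.0000) / (-9) = -0.5803
  z = (-5 - (-4)·0.4444 - (-2)·-0.5803) / (9) = -0.4870
Iteration 2:
  x = (3 - (2)·-0.5803 - (-3)·-0.4870) / (9) = 0.3000
  y = (5 - (4)·0.3000 - (-2)·-0.4870) / (-9) = -0.3140
  z = (-5 - (-4)·0.3000 - (-2)·-0.3140) / (9) = -0.4920
Iteration 3:
  x = (3 - (2)·-0.3140 - (-3)·-0.4920) / (9) = 0.2391
  y = (5 - (4)·0.2391 - (-2)·-0.4920) / (-9) = -0.3400
  z = (-5 - (-4)·0.2391 - (-2)·-0.3400) / (9) = -0.5248
Residual b − A·x = (-0.0463, -0.0660, -0.0004)

-0.0004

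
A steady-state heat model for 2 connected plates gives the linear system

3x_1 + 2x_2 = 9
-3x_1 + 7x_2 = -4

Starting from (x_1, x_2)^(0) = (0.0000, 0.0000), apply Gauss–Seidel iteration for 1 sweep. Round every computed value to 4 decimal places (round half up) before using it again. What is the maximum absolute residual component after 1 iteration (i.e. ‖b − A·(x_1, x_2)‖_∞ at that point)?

Iteration 1:
  x_1 = (9 - (2)·0.0000) / (3) = 3.0000
  x_2 = (-4 - (-3)·3.0000) / (7) = 0.7143
Residual b − A·x = (-1.4286, -0.0001); ∞-norm = 1.4286

1.4286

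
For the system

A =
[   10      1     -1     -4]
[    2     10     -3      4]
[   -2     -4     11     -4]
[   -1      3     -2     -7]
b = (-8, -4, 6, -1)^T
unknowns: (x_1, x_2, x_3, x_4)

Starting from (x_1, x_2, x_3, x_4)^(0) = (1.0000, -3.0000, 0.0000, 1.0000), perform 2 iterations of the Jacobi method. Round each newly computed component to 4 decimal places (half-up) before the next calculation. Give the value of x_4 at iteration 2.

-0.2714

Iteration 1:
  x_1 = (-8 - (1)·-3.0000 - (-1)·0.0000 - (-4)·1.0000) / (10) = -0.1000
  x_2 = (-4 - (2)·1.0000 - (-3)·0.0000 - (4)·1.0000) / (10) = -1.0000
  x_3 = (6 - (-2)·1.0000 - (-4)·-3.0000 - (-4)·1.0000) / (11) = 0.0000
  x_4 = (-1 - (-1)·1.0000 - (3)·-3.0000 - (-2)·0.0000) / (-7) = -1.2857
Iteration 2:
  x_1 = (-8 - (1)·-1.0000 - (-1)·0.0000 - (-4)·-1.2857) / (10) = -1.2143
  x_2 = (-4 - (2)·-0.1000 - (-3)·0.0000 - (4)·-1.2857) / (10) = 0.1343
  x_3 = (6 - (-2)·-0.1000 - (-4)·-1.0000 - (-4)·-1.2857) / (11) = -0.3039
  x_4 = (-1 - (-1)·-0.1000 - (3)·-1.0000 - (-2)·0.0000) / (-7) = -0.2714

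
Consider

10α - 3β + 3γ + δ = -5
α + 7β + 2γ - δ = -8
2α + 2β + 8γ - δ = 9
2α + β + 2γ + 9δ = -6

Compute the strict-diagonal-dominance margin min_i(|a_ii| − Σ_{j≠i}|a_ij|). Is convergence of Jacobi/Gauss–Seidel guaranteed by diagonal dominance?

row 1: |10| − (3+3+1) = 3
row 2: |7| − (1+2+1) = 3
row 3: |8| − (2+2+1) = 3
row 4: |9| − (2+1+2) = 4
minimum over rows = 3 → strictly diagonally dominant (convergence guaranteed)

3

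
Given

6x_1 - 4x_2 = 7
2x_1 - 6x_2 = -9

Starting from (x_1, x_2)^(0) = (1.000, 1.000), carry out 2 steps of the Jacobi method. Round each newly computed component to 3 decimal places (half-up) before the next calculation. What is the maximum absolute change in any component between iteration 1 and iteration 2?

0.556

Iteration 1:
  x_1 = (7 - (-4)·1.000) / (6) = 1.833
  x_2 = (-9 - (2)·1.000) / (-6) = 1.833
Iteration 2:
  x_1 = (7 - (-4)·1.833) / (6) = 2.389
  x_2 = (-9 - (2)·1.833) / (-6) = 2.111
Change: (0.556, 0.278) → max |·| = 0.556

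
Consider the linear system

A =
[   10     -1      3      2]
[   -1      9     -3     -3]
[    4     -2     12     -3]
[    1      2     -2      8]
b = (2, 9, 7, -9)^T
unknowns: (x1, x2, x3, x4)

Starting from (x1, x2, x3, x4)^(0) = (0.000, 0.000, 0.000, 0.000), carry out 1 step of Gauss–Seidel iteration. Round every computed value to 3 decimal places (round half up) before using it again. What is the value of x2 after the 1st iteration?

1.022

Iteration 1:
  x1 = (2 - (-1)·0.000 - (3)·0.000 - (2)·0.000) / (10) = 0.200
  x2 = (9 - (-1)·0.200 - (-3)·0.000 - (-3)·0.000) / (9) = 1.022
  x3 = (7 - (4)·0.200 - (-2)·1.022 - (-3)·0.000) / (12) = 0.687
  x4 = (-9 - (1)·0.200 - (2)·1.022 - (-2)·0.687) / (8) = -1.234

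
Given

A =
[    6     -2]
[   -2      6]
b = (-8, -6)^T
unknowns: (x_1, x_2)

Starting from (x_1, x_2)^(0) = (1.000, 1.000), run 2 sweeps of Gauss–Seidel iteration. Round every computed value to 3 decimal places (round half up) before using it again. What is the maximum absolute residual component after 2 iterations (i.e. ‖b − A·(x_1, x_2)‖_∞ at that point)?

0.518

Iteration 1:
  x_1 = (-8 - (-2)·1.000) / (6) = -1.000
  x_2 = (-6 - (-2)·-1.000) / (6) = -1.333
Iteration 2:
  x_1 = (-8 - (-2)·-1.333) / (6) = -1.778
  x_2 = (-6 - (-2)·-1.778) / (6) = -1.593
Residual b − A·x = (-0.518, 0.002); ∞-norm = 0.518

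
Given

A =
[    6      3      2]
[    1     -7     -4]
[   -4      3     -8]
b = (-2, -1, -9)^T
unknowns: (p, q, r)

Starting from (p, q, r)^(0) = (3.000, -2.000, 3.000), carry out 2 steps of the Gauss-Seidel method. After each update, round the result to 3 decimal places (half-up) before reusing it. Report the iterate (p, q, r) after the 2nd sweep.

(0.248, -0.213, 0.921)

Iteration 1:
  p = (-2 - (3)·-2.000 - (2)·3.000) / (6) = -0.333
  q = (-1 - (1)·-0.333 - (-4)·3.000) / (-7) = -1.619
  r = (-9 - (-4)·-0.333 - (3)·-1.619) / (-8) = 0.684
Iteration 2:
  p = (-2 - (3)·-1.619 - (2)·0.684) / (6) = 0.248
  q = (-1 - (1)·0.248 - (-4)·0.684) / (-7) = -0.213
  r = (-9 - (-4)·0.248 - (3)·-0.213) / (-8) = 0.921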